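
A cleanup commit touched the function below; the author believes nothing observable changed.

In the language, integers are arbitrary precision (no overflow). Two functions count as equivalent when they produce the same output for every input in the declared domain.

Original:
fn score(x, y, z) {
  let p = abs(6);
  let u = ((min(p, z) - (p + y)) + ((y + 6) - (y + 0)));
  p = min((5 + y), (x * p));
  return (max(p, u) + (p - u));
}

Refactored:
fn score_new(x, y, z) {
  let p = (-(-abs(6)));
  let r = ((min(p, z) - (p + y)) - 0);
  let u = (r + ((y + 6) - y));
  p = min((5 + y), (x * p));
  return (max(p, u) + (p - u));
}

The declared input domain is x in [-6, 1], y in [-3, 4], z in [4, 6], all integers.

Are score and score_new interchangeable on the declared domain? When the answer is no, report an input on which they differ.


The two versions differ — the changes include arithmetic usage differs, local variable names differ, statement counts differ.
Tracing x=-6, y=-2, z=5: score: p = 6; u = 7; p = -36; return -36 | score_new: p = 6; r = 1; u = 7; p = -36; return -36 — matching result -36.
Sweeping the whole domain (192 inputs) finds no disagreement.
verdict: equivalent


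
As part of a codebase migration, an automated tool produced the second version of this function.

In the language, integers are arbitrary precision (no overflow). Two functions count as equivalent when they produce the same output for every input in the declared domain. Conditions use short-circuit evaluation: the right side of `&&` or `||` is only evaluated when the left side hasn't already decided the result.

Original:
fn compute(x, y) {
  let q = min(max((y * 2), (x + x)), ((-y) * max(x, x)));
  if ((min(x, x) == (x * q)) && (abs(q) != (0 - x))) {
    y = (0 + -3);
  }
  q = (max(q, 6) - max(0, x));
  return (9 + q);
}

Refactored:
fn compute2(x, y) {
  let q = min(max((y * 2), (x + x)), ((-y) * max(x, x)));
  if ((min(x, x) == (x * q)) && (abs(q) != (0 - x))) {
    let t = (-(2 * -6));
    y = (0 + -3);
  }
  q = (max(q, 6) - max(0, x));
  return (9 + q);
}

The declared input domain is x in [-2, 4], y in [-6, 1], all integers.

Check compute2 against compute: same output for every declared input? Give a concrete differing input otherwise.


Behavior is preserved: although constant usage differs; local variable names differ; statement counts differ; arithmetic usage differs, the outputs never diverge.
Spot check at x=-2, y=-1 — compute: q=-2, then ((min(x, x) == (x * q)) && (abs(q) != (0 - x))) is false, then q=6, then returns 15. compute2: q=-2, then ((min(x, x) == (x * q)) && (abs(q) != (0 - x))) is false, then q=6, then returns 15. Both give 15.
Sweeping the whole domain (56 inputs) finds no disagreement.
verdict: equivalent


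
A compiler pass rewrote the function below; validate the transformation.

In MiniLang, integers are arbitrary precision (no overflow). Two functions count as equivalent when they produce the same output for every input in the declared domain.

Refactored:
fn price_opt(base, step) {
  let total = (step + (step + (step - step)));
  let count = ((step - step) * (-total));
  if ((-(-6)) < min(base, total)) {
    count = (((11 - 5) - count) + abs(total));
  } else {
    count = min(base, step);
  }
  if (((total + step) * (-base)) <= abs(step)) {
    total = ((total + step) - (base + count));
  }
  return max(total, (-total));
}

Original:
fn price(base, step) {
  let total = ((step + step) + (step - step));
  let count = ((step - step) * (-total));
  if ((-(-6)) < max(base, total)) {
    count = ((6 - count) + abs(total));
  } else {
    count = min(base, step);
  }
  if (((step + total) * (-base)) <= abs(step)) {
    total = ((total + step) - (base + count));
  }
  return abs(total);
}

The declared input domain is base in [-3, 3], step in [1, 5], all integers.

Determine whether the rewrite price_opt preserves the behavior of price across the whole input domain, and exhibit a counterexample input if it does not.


The rewrite breaks on base=0, step=4, where the results are 2 and 12.
price: total becomes 8; next count becomes 0; next ((-(-6)) < max(base, total)) evaluates to true; next count becomes 14; next (((step + total) * (-base)) <= abs(step)) evaluates to true; next total becomes -2; next final value 2
price_opt: total becomes 8; next count becomes 0; next ((-(-6)) < min(base, total)) evaluates to false; next count becomes 0; next (((total + step) * (-base)) <= abs(step)) evaluates to true; next total becomes 12; next final value 12
verdict: not equivalent; witness: base=0, step=4


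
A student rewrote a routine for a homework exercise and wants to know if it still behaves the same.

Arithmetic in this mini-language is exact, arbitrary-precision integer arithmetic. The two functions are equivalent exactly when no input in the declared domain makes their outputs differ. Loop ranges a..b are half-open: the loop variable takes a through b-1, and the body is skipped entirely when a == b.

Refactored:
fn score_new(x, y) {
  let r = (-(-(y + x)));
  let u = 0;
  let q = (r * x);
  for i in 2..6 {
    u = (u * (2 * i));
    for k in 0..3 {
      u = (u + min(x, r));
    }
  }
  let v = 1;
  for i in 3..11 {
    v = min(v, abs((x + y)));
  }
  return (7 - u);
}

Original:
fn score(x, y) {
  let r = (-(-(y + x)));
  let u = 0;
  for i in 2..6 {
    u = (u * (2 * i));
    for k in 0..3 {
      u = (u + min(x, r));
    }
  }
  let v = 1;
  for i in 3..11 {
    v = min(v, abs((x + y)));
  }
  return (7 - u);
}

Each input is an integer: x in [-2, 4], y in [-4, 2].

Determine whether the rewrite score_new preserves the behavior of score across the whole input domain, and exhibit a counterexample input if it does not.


The two versions differ — the changes include statement counts differ, local variable names differ, arithmetic usage differs.
Spot check at x=3, y=-1 — score: r := 2 | u := 0 | iter i=2: | u := 0 | iter k=0: | u := 2 | iter k=1: | u := 4 | iter k=2: | u := 6 | iter i=3: | u := 36 | iter k=0: | u := 38 | iter k=1: | u := 40 | iter k=2: | u := 42 | iter i=4: | u := 336 | iter k=0: | u := 338 | iter k=1: | u := 340 | iter k=2: | u := 342 | iter i=5: | u := 3420 | iter k=0: | u := 3422 | iter k=1: | u := 3424 | iter k=2: | u := 3426 | v := 1 | iter i=3: | v := 1 | iter i=4: | v := 1 | iter i=5: | v := 1 | iter i=6: | v := 1 | iter i=7: | v := 1 | iter i=8: | v := 1 | iter i=9: | v := 1 | iter i=10: | v := 1 | result -3419. score_new: r := 2 | u := 0 | q := 6 | iter i=2: | u := 0 | iter k=0: | u := 2 | iter k=1: | u := 4 | iter k=2: | u := 6 | iter i=3: | u := 36 | iter k=0: | u := 38 | iter k=1: | u := 40 | iter k=2: | u := 42 | iter i=4: | u := 336 | iter k=0: | u := 338 | iter k=1: | u := 340 | iter k=2: | u := 342 | iter i=5: | u := 3420 | iter k=0: | u := 3422 | iter k=1: | u := 3424 | iter k=2: | u := 3426 | v := 1 | iter i=3: | v := 1 | iter i=4: | v := 1 | iter i=5: | v := 1 | iter i=6: | v := 1 | iter i=7: | v := 1 | iter i=8: | v := 1 | iter i=9: | v := 1 | iter i=10: | v := 1 | result -3419. Both give -3419.
Checked all 49 inputs in the declared domain: the outputs agree on every one.
verdict: equivalent


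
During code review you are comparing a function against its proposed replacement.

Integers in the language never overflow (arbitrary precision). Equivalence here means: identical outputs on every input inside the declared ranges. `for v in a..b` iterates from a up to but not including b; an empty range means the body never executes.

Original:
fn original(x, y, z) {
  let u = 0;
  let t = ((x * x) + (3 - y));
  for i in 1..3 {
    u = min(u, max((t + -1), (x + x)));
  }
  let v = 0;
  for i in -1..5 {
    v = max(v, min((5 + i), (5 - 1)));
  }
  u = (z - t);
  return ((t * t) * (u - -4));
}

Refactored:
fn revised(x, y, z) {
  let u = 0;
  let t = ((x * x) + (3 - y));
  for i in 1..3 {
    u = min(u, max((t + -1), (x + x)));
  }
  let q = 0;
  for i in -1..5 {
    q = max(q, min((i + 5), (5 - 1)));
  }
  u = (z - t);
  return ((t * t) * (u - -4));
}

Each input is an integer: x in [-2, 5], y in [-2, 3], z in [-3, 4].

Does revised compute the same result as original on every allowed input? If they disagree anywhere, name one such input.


Differences: local variable names differ — yet all 384 inputs agree.
verdict: equivalent


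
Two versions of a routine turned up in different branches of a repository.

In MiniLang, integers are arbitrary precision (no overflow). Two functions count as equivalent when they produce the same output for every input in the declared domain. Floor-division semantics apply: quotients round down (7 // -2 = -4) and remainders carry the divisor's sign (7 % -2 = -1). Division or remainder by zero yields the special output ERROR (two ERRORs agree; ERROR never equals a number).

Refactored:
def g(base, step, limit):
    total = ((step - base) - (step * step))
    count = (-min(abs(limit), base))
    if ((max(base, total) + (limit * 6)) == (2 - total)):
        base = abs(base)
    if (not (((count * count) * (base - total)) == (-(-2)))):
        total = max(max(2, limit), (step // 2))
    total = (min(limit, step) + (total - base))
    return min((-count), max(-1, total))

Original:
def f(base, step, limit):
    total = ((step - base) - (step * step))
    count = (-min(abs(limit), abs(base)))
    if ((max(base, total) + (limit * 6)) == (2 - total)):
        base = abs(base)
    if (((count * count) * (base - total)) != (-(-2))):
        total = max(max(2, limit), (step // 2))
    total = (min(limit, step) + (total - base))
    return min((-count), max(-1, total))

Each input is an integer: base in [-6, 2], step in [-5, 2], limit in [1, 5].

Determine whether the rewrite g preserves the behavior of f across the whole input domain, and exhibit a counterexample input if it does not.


Take base=-6, step=-5, limit=1.
f: total = -24; count = -1; ((max(base, total) + (limit * 6)) == (2 - total)) -> false; (((count * count) * (base - total)) != (-(-2))) -> true; total = 2; total = 3; return 1
g: total = -24; count = 6; ((max(base, total) + (limit * 6)) == (2 - total)) -> false; (not (((count * count) * (base - total)) == (-(-2)))) -> true; total = 2; total = 3; return -6
1 vs -6 — the two versions disagree here.
verdict: not equivalent; witness: base=-6, step=-5, limit=1


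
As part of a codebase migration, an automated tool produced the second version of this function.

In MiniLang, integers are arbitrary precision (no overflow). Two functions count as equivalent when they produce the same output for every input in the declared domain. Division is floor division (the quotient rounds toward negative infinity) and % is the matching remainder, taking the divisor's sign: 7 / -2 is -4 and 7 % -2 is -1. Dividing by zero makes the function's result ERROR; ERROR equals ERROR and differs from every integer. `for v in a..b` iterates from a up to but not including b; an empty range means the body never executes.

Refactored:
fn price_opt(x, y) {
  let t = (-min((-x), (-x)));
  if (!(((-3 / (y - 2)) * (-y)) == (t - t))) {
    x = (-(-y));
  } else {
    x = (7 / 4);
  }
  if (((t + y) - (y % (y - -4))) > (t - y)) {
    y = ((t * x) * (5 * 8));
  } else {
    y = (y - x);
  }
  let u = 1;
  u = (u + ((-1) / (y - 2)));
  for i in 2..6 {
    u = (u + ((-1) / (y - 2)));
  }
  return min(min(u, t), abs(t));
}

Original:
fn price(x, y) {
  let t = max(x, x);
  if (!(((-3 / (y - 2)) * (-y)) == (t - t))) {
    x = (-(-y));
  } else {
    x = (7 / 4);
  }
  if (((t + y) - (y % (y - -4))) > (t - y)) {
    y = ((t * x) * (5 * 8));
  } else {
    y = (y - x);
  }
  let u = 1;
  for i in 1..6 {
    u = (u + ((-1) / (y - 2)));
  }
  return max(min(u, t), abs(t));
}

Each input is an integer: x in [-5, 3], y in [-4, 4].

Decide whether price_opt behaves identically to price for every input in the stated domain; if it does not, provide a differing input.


Try x=-5, y=-3.
price: t=-5, then (!(((-3 / (y - 2)) * (-y)) == (t - t))) is false, then x=1, then (((t + y) - (y % (y - -4))) > (t - y)) is false, then y=-4, then u=1, then (i=1), then u=1, then (i=2), then u=1, then (i=3), then u=1, then (i=4), then u=1, then (i=5), then u=1, then returns 5
price_opt: t=-5, then (!(((-3 / (y - 2)) * (-y)) == (t - t))) is false, then x=1, then (((t + y) - (y % (y - -4))) > (t - y)) is false, then y=-4, then u=1, then u=1, then (i=2), then u=1, then (i=3), then u=1, then (i=4), then u=1, then (i=5), then u=1, then returns -5
5 vs -5 — the two versions disagree here.
verdict: not equivalent; witness: x=-5, y=-3


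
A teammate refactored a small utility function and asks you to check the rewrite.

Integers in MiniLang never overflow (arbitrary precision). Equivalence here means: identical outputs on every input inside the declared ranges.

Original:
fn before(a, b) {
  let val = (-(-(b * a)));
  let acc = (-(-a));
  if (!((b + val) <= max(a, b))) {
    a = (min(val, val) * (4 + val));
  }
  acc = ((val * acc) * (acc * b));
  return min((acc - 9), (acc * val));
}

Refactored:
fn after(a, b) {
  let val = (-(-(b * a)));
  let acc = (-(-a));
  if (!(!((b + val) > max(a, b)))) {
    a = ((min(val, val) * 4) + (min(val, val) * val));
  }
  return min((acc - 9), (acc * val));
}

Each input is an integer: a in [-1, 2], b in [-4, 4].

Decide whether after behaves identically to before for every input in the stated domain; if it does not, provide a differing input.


Consider the input a=-1, b=-4.
before: val=4, then acc=-1, then (!((b + val) <= max(a, b))) is true, then a=32, then acc=-16, then returns -64
after: val=4, then acc=-1, then (!(!((b + val) > max(a, b)))) is true, then a=32, then returns -10
-64 vs -10 — the two versions disagree here.
verdict: not equivalent; witness: a=-1, b=-4


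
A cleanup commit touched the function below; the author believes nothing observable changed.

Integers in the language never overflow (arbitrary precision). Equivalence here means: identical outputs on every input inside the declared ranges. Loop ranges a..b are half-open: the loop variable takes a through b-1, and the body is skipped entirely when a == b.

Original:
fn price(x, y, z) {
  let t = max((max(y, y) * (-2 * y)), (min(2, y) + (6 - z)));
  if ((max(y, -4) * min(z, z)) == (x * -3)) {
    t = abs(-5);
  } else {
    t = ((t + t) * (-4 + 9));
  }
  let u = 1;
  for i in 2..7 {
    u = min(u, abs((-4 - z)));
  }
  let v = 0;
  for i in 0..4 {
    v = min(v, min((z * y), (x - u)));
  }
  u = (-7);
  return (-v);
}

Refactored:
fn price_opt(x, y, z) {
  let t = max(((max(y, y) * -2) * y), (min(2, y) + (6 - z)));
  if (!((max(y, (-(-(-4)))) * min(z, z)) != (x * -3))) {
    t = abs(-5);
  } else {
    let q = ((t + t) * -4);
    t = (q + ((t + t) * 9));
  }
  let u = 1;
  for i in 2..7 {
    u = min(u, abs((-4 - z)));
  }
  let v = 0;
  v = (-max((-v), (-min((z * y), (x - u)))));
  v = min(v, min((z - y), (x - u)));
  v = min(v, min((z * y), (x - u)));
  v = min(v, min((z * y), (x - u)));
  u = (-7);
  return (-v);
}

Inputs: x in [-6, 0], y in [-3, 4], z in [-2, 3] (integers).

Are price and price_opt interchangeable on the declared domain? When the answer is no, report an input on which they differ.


These are not equivalent — on x=-3, y=4, z=-1 the outputs split (4 vs 5).
price: t = 9; ((max(y, -4) * min(z, z)) == (x * -3)) -> false; t = 90; u = 1; [i=2]; u = 1; [i=3]; u = 1; [i=4]; u = 1; [i=5]; u = 1; [i=6]; u = 1; v = 0; [i=0]; v = -4; [i=1]; v = -4; [i=2]; v = -4; [i=3]; v = -4; u = -7; return 4
price_opt: t = 9; (!((max(y, (-(-(-4)))) * min(z, z)) != (x * -3))) -> false; q = -72; t = 90; u = 1; [i=2]; u = 1; [i=3]; u = 1; [i=4]; u = 1; [i=5]; u = 1; [i=6]; u = 1; v = 0; v = -4; v = -5; v = -5; v = -5; u = -7; return 5
verdict: not equivalent; witness: x=-3, y=4, z=-1


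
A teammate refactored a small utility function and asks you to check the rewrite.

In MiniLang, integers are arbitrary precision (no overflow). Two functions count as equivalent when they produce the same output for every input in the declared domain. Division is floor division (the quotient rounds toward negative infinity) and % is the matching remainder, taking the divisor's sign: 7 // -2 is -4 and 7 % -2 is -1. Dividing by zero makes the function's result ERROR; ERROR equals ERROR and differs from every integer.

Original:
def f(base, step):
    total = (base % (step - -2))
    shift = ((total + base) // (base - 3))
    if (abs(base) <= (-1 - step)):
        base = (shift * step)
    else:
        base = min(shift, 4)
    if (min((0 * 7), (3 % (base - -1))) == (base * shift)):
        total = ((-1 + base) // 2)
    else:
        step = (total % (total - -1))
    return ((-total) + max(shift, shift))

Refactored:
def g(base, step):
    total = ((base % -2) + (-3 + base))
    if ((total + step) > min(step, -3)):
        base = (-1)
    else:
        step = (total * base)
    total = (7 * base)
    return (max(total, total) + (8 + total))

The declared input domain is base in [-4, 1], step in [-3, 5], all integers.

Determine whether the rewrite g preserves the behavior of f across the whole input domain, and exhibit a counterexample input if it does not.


On input base=-4, step=-3, f returns 1 while g returns -48.
verdict: not equivalent; witness: base=-4, step=-3


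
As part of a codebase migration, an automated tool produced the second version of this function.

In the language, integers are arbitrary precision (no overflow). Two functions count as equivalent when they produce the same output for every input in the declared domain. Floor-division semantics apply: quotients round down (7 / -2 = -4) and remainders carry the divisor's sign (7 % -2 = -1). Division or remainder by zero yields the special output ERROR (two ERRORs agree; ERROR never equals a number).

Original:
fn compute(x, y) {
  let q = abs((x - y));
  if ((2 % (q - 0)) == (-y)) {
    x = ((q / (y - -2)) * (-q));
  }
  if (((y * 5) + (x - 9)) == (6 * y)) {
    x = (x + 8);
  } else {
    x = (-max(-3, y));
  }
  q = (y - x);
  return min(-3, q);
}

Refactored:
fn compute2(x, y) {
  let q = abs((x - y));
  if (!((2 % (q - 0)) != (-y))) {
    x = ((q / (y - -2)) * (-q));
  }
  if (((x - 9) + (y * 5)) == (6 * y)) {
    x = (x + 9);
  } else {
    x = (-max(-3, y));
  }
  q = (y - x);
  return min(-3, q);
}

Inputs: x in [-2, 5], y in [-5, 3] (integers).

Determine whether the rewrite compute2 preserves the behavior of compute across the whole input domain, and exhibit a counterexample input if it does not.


Try x=4, y=-5.
compute: q=9, then ((2 % (q - 0)) == (-y)) is false, then (((y * 5) + (x - 9)) == (6 * y)) is true, then x=12, then q=-17, then returns -17
compute2: q=9, then (!((2 % (q - 0)) != (-y))) is false, then (((x - 9) + (y * 5)) == (6 * y)) is true, then x=13, then q=-18, then returns -18
-17 vs -18 — the two versions disagree here.
verdict: not equivalent; witness: x=4, y=-5


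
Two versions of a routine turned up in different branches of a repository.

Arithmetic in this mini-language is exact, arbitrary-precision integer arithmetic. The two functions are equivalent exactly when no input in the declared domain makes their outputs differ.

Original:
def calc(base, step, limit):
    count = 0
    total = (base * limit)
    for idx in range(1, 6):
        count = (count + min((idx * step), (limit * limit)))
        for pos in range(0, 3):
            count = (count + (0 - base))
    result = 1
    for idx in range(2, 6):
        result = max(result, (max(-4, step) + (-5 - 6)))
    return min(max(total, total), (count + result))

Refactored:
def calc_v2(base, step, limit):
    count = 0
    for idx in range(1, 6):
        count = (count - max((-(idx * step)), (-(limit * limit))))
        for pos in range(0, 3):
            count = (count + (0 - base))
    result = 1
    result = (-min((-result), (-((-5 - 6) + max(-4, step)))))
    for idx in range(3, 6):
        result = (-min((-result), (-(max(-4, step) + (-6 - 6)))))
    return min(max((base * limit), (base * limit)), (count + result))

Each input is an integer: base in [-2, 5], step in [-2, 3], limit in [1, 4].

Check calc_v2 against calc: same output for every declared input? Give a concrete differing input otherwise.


The suspicious edit (`-5` became `-6`) never changes the result for any input inside the declared domain.
As a probe, take base=-1, step=-1, limit=4: calc runs count = 0; total = -4; [idx=1]; count = -1; [pos=0]; count = 0; [pos=1]; count = 1; [pos=2]; count = 2; [idx=2]; count = 0; [pos=0]; count = 1; [pos=1]; count = 2; [pos=2]; count = 3; [idx=3]; count = 0; [pos=0]; count = 1; [pos=1]; count = 2; [pos=2]; count = 3; [idx=4]; count = -1; [pos=0]; count = 0; [pos=1]; count = 1; [pos=2]; count = 2; [idx=5]; count = -3; [pos=0]; count = -2; [pos=1]; count = -1; [pos=2]; count = 0; result = 1; [idx=2]; result = 1; [idx=3]; result = 1; [idx=4]; result = 1; [idx=5]; result = 1; return -4; calc_v2 runs count = 0; [idx=1]; count = -1; [pos=0]; count = 0; [pos=1]; count = 1; [pos=2]; count = 2; [idx=2]; count = 0; [pos=0]; count = 1; [pos=1]; count = 2; [pos=2]; count = 3; [idx=3]; count = 0; [pos=0]; count = 1; [pos=1]; count = 2; [pos=2]; count = 3; [idx=4]; count = -1; [pos=0]; count = 0; [pos=1]; count = 1; [pos=2]; count = 2; [idx=5]; count = -3; [pos=0]; count = -2; [pos=1]; count = -1; [pos=2]; count = 0; result = 1; result = 1; [idx=3]; result = 1; [idx=4]; result = 1; [idx=5]; result = 1; return -4; both end at -4.
Sweeping the whole domain (192 inputs) finds no disagreement.
verdict: equivalent


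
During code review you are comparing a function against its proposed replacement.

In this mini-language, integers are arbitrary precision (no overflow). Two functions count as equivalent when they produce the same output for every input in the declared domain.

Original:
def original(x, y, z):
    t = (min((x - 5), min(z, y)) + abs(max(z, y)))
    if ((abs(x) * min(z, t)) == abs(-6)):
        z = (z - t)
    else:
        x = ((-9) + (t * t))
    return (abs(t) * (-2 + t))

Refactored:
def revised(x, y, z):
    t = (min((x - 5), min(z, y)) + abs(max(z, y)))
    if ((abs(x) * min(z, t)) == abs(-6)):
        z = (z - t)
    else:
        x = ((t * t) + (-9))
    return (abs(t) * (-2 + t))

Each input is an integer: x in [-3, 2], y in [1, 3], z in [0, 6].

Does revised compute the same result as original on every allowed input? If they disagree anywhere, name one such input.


Behavior is preserved: although same computation, different form, the outputs never diverge.
As a probe, take x=-2, y=3, z=3: original runs t := -4 | ((abs(x) * min(z, t)) == abs(-6)): false | x := 7 | result -24; revised runs t := -4 | ((abs(x) * min(z, t)) == abs(-6)): false | x := 7 | result -24; both end at -24.
Checked all 126 inputs in the declared domain: the outputs agree on every one.
verdict: equivalent


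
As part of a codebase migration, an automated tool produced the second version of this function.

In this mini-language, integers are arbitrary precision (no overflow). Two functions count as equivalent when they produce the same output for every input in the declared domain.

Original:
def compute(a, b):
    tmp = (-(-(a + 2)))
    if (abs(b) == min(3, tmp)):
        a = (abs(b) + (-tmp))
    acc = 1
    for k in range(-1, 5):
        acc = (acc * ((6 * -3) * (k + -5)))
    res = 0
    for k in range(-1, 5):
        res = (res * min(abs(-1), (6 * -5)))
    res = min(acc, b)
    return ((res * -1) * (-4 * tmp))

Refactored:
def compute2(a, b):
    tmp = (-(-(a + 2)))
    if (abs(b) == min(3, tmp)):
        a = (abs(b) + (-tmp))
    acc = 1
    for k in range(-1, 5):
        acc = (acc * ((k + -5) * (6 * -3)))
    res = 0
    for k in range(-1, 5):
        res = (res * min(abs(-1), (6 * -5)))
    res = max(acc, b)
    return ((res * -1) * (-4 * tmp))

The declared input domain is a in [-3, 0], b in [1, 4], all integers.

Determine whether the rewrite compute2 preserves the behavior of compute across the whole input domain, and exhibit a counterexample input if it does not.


Take a=-3, b=1.
compute: tmp becomes -1; next (abs(b) == min(3, tmp)) evaluates to false; next acc becomes 1; next at k=-1:; next acc becomes 108; next at k=0:; next acc becomes 9720; next at k=1:; next acc becomes 699840; next at k=2:; next acc becomes 37791360; next at k=3:; next acc becomes 1360488960; next at k=4:; next acc becomes 24488801280; next res becomes 0; next at k=-1:; next res becomes 0; next at k=0:; next res becomes 0; next at k=1:; next res becomes 0; next at k=2:; next res becomes 0; next at k=3:; next res becomes 0; next at k=4:; next res becomes 0; next res becomes 1; next final value -4
compute2: tmp becomes -1; next (abs(b) == min(3, tmp)) evaluates to false; next acc becomes 1; next at k=-1:; next acc becomes 108; next at k=0:; next acc becomes 9720; next at k=1:; next acc becomes 699840; next at k=2:; next acc becomes 37791360; next at k=3:; next acc becomes 1360488960; next at k=4:; next acc becomes 24488801280; next res becomes 0; next at k=-1:; next res becomes 0; next at k=0:; next res becomes 0; next at k=1:; next res becomes 0; next at k=2:; next res becomes 0; next at k=3:; next res becomes 0; next at k=4:; next res becomes 0; next res becomes 24488801280; next final value -97955205120
-4 against -97955205120: the behavior changed.
verdict: not equivalent; witness: a=-3, b=1


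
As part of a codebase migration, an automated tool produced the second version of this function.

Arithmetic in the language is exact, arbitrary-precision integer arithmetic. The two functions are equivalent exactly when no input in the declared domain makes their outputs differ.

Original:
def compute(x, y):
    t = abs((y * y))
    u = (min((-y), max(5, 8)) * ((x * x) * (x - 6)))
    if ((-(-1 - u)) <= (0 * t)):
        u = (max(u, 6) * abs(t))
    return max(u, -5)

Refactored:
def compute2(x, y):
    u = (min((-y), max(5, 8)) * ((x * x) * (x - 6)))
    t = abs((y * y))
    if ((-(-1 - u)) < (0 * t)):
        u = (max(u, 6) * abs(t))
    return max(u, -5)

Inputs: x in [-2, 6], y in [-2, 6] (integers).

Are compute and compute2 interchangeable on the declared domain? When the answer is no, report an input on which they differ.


Equivalent. Although `((-(-1 - u)) <= (0 * t))` became `((-(-1 - u)) < (0 * t))`, no input in the stated domain can expose it.
Checked all 81 inputs in the declared domain: the outputs agree on every one.
One worked example (x=1, y=-2) — compute: t=4, then u=-10, then ((-(-1 - u)) <= (0 * t)) is true, then u=24, then returns 24; compute2: u=-10, then t=4, then ((-(-1 - u)) < (0 * t)) is true, then u=24, then returns 24; agreement on 24.
verdict: equivalent


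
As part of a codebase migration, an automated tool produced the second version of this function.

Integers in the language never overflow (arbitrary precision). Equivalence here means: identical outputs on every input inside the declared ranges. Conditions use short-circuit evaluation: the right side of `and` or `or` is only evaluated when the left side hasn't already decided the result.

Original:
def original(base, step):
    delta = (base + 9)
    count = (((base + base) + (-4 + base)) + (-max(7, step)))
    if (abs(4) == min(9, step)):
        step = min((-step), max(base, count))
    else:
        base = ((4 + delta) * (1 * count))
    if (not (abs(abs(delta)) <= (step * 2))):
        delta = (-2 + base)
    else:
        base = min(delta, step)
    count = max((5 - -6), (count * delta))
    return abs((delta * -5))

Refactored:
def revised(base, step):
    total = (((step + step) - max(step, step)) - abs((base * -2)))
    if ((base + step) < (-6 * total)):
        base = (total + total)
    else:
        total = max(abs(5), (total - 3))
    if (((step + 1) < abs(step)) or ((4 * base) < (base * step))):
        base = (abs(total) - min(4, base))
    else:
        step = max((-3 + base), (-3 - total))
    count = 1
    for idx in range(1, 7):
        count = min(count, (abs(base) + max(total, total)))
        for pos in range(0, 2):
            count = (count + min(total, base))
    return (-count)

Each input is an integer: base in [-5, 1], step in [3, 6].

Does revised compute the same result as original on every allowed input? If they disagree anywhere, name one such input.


Run the pair on base=-5, step=3.
original: delta becomes 4; next count becomes -26; next (abs(4) == min(9, step)) evaluates to false; next base becomes -208; next (not (abs(abs(delta)) <= (step * 2))) evaluates to false; next base becomes 3; next count becomes 11; next final value 20
revised: total becomes -7; next ((base + step) < (-6 * total)) evaluates to true; next base becomes -14; next (((step + 1) < abs(step)) or ((4 * base) < (base * step))) evaluates to true; next base becomes 21; next count becomes 1; next at idx=1:; next count becomes 1; next at pos=0:; next count becomes -6; next at pos=1:; next count becomes -13; next at idx=2:; next count becomes -13; next at pos=0:; next count becomes -20; next at pos=1:; next count becomes -27; next at idx=3:; next count becomes -27; next at pos=0:; next count becomes -34; next at pos=1:; next count becomes -41; next at idx=4:; next count becomes -41; next at pos=0:; next count becomes -48; next at pos=1:; next count becomes -55; next at idx=5:; next count becomes -55; next at pos=0:; next count becomes -62; next at pos=1:; next count becomes -69; next at idx=6:; next count becomes -69; next at pos=0:; next count becomes -76; next at pos=1:; next count becomes -83; next final value 83
20 != 83, so the rewrite changes behavior.
verdict: not equivalent; witness: base=-5, step=3


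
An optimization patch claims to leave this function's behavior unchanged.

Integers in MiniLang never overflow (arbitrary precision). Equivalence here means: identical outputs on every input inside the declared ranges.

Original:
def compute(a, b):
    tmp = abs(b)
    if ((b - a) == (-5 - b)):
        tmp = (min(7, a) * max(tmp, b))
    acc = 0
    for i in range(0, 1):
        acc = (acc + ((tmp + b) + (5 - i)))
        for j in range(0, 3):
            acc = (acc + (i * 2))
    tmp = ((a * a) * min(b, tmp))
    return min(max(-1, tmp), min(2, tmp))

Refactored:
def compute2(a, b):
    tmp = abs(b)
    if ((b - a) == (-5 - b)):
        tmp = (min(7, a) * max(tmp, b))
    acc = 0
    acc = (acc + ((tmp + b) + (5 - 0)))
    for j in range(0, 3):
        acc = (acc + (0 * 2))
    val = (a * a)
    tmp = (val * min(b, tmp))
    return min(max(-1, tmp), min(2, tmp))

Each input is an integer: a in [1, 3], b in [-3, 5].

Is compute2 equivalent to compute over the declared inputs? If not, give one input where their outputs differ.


Behavior is preserved: although constant usage differs, and loop structure differs, and local variable names differ, the outputs never diverge.
As a probe, take a=3, b=-3: compute runs tmp = 3; ((b - a) == (-5 - b)) -> false; acc = 0; [i=0]; acc = 5; [j=0]; acc = 5; [j=1]; acc = 5; [j=2]; acc = 5; tmp = -27; return -27; compute2 runs tmp = 3; ((b - a) == (-5 - b)) -> false; acc = 0; acc = 5; [j=0]; acc = 5; [j=1]; acc = 5; [j=2]; acc = 5; val = 9; tmp = -27; return -27; both end at -27.
Every one of the 27 inputs gives matching results.
verdict: equivalent


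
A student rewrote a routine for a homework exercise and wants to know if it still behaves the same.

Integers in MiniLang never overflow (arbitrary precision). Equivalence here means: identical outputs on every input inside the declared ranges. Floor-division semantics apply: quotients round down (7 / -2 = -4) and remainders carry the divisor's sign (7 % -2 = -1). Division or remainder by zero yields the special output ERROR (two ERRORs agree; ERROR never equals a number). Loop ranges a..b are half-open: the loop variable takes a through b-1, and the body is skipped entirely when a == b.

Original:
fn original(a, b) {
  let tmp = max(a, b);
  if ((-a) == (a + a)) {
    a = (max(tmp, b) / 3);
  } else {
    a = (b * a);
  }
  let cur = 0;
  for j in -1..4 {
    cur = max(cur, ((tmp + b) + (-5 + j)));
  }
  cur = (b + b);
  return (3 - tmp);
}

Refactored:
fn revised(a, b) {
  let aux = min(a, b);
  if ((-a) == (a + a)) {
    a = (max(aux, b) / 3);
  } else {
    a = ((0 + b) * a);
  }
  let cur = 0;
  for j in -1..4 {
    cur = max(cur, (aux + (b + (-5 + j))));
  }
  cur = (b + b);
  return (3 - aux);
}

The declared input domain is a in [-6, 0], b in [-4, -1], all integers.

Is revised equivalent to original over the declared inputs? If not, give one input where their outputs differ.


Input a=-6, b=-4: 7 from original versus 9 from revised.
verdict: not equivalent; witness: a=-6, b=-4


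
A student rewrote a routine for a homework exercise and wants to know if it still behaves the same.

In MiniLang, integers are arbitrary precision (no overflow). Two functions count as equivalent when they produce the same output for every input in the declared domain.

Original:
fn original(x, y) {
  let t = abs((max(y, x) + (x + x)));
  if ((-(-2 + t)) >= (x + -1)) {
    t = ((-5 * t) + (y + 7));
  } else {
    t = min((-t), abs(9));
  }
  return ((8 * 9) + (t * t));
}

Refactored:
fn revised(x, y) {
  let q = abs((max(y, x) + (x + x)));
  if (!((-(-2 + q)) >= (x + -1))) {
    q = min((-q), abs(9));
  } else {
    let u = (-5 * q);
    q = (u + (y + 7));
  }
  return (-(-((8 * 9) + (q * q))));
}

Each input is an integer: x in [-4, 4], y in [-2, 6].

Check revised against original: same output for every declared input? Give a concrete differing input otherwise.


Although statement counts differ, local variable names differ, boolean connective usage differs, 81/81 inputs agree.
verdict: equivalent


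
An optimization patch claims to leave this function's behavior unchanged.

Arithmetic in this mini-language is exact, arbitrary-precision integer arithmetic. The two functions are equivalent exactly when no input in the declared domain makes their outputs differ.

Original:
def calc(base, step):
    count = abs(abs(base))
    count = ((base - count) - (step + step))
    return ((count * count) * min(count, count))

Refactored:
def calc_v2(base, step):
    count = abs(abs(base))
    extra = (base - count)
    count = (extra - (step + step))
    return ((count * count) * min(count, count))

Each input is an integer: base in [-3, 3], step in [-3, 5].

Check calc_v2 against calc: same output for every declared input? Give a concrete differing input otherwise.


This is a faithful refactor — local variable names differ, plus statement counts differ, but the computed results match everywhere.
As a probe, take base=-2, step=3: calc runs count=2, then count=-10, then returns -1000; calc_v2 runs count=2, then extra=-4, then count=-10, then returns -1000; both end at -1000.
Sweeping the whole domain (63 inputs) finds no disagreement.
verdict: equivalent


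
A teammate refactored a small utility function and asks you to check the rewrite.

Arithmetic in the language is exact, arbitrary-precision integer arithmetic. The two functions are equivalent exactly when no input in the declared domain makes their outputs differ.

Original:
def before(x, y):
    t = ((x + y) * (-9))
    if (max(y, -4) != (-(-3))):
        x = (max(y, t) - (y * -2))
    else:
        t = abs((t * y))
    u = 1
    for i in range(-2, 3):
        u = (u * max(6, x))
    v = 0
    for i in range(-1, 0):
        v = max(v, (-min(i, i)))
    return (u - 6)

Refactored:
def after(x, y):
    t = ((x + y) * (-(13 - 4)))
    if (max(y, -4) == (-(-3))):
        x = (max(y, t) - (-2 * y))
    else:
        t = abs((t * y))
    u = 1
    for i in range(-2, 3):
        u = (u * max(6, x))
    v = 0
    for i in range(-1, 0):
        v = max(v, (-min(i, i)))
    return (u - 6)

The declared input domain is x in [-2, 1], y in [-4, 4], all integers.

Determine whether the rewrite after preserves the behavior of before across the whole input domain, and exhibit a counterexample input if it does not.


Consider the input x=-2, y=-4.
before: t becomes 54; next (max(y, -4) != (-(-3))) evaluates to true; next x becomes 46; next u becomes 1; next at i=-2:; next u becomes 46; next at i=-1:; next u becomes 2116; next at i=0:; next u becomes 97336; next at i=1:; next u becomes 4477456; next at i=2:; next u becomes 205962976; next v becomes 0; next at i=-1:; next v becomes 1; next final value 205962970
after: t becomes 54; next (max(y, -4) == (-(-3))) evaluates to false; next t becomes 216; next u becomes 1; next at i=-2:; next u becomes 6; next at i=-1:; next u becomes 36; next at i=0:; next u becomes 216; next at i=1:; next u becomes 1296; next at i=2:; next u becomes 7776; next v becomes 0; next at i=-1:; next v becomes 1; next final value 7770
205962970 != 7770, so the rewrite changes behavior.
verdict: not equivalent; witness: x=-2, y=-4


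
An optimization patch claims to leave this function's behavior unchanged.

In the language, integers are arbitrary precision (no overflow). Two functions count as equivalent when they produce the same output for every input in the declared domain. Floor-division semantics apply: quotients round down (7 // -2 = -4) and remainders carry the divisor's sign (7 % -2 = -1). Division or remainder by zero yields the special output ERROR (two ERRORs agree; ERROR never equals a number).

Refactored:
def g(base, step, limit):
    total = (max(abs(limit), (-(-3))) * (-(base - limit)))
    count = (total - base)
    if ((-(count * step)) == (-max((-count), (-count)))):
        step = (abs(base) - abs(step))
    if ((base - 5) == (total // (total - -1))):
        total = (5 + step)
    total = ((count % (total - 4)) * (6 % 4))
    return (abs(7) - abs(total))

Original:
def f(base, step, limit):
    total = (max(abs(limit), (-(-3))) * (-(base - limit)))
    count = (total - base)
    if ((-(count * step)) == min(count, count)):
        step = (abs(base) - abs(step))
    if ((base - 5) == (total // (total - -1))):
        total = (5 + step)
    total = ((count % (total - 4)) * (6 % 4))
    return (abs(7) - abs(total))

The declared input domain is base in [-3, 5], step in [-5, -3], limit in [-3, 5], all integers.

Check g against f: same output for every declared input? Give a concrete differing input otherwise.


Changes here: min/max/abs usage differs; the full 243-point sweep finds no disagreement.
verdict: equivalent


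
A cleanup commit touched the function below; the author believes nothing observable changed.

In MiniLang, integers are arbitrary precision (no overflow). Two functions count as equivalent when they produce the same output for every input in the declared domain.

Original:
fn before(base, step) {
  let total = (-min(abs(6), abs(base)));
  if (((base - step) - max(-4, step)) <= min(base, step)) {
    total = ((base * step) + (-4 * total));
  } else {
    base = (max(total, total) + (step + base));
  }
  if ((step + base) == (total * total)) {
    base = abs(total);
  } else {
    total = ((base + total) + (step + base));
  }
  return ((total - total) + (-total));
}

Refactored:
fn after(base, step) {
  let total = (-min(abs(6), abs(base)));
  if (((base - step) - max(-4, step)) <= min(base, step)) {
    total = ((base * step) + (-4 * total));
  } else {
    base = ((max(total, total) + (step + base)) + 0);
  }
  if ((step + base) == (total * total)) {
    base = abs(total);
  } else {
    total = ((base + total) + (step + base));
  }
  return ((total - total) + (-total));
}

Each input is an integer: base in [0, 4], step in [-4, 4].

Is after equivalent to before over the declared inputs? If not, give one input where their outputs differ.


This is a faithful refactor — arithmetic usage differs, constant usage differs, but the computed results match everywhere.
As a probe, take base=3, step=0: before runs total := -3 | (((base - step) - max(-4, step)) <= min(base, step)): false | base := 0 | ((step + base) == (total * total)): false | total := -3 | result 3; after runs total := -3 | (((base - step) - max(-4, step)) <= min(base, step)): false | base := 0 | ((step + base) == (total * total)): false | total := -3 | result 3; both end at 3.
Checked all 45 inputs in the declared domain: the outputs agree on every one.
verdict: equivalent


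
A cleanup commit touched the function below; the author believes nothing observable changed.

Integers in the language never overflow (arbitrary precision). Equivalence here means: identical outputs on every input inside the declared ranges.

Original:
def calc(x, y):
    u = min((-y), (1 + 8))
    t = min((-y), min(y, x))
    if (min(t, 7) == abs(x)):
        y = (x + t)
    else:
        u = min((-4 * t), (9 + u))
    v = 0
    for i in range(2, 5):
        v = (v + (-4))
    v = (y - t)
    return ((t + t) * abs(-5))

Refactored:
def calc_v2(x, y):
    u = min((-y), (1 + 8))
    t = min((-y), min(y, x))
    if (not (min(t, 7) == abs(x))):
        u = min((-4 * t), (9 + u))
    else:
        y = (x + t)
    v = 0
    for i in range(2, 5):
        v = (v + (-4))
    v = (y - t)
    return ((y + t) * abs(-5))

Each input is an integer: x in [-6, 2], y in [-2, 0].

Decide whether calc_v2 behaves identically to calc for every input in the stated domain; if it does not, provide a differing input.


Input x=-6, y=-2: -60 from calc versus -40 from calc_v2.
verdict: not equivalent; witness: x=-6, y=-2
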